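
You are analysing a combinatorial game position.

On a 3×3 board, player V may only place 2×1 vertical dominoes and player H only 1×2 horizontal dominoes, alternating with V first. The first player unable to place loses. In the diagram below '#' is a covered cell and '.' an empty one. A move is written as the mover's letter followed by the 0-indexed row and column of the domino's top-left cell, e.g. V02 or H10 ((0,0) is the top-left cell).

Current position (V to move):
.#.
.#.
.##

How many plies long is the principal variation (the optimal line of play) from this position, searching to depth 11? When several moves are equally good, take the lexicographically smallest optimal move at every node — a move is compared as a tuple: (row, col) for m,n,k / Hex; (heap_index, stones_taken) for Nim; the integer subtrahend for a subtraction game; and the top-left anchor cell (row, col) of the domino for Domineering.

[.#./.#./.##] V move#1: V00:+1/##./##./.##*, V02:+1/.##/.##/.##, V10:+1/.#./##./###
[##./##./.##] end (terminal -1, H#2); searched .#./.#./.## to 11

PV length from [.#./.#./.##]: 1 ply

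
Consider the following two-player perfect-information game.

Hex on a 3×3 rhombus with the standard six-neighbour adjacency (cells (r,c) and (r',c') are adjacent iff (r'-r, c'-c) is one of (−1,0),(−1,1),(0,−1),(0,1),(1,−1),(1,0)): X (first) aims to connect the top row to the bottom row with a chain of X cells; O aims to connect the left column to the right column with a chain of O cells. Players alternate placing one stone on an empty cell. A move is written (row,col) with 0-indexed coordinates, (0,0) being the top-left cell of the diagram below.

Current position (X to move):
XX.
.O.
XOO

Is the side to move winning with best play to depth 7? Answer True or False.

X winning at [XX./.O./XOO]: True

ply 1, X at XX./.O./XOO | (0,2)=-1→XXX/.O./XOO; (1,0)=+1→XX./XO./XOO*; (1,2)=-1→XX./.OX/XOO
ply 2: XX./XO./XOO is terminal -1 (O); from XX./.O./XOO depth 7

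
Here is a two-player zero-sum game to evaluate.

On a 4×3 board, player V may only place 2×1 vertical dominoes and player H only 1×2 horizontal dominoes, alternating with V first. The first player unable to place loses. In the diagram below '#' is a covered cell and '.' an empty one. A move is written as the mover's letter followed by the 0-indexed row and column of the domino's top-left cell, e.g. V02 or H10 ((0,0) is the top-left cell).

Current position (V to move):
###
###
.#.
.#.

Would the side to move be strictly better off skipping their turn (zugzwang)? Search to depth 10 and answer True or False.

[###/###/.#./.#.] V move#1: V20:+1/###/###/##./##.*, V22:+1/###/###/.##/.##
[###/###/##./##.] end (terminal -1, H#2); searched ###/###/.#./.#. to 10
suppose V passes — search the same position with H to move:
pass> [###/###/.#./.#.] end (terminal -1, H#1); searched ###/###/.#./.#. to 10
for V: play +1, pass +1

zugzwang(###/###/.#./.#., V) = False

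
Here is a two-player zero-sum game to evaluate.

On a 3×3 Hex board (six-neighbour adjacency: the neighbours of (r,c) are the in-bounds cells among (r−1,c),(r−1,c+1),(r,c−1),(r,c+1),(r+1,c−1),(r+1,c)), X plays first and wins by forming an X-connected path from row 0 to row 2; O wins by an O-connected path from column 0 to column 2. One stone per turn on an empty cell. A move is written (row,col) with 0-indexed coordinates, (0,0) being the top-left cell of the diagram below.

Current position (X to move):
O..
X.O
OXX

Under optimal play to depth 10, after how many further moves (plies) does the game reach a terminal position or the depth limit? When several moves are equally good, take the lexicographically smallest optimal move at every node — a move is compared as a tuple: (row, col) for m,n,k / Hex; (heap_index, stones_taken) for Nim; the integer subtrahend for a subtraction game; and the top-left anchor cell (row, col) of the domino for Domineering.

ply 1, X at O../X.O/OXX | (0,1)=-1→OX./X.O/OXX; (0,2)=-1→O.X/X.O/OXX; (1,1)=+1→O../XXO/OXX*
ply 2, O at O../XXO/OXX | (0,1)=-1→OO./XXO/OXX*; (0,2)=-1→O.O/XXO/OXX
ply 3, X at OO./XXO/OXX | (0,2)=+1→OOX/XXO/OXX*
ply 4: OOX/XXO/OXX is terminal -1 (O); from O../X.O/OXX depth 10

PV length from [O../X.O/OXX]: 3 plies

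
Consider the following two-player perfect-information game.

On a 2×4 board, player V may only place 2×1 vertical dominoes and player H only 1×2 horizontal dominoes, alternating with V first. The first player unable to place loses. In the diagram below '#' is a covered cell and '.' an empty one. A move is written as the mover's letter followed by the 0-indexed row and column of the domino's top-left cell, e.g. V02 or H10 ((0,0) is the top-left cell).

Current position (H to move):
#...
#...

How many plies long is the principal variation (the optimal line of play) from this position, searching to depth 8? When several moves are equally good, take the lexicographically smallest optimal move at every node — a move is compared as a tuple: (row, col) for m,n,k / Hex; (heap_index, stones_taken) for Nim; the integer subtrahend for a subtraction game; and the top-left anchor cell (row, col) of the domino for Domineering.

PV length from [#.../#...]: 3 plies

[#.../#...] H move#1: H01:+1/###./#...*, H02:+1/#.##/#..., H11:+1/#.../###., H12:+1/#.../#.##
[###./#...] V move#2: V03:-1/####/#..#*
[####/#..#] H move#3: H11:+1/####/####*
[####/####] end (terminal -1, V#4); searched #.../#... to 8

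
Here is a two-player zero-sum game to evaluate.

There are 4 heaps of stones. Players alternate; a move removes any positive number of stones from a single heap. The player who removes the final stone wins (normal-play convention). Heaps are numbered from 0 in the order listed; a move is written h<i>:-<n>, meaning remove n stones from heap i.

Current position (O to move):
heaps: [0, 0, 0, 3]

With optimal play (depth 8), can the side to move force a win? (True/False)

O winning at [(0,0,0,3)]: True

p1 O@[(0,0,0,3)]: h3:-1[(0,0,0,2)]-1 h3:-2[(0,0,0,1)]-1 h3:-3[(0,0,0,0)]+1*
p2 X@[(0,0,0,0)] terminal -1; root [(0,0,0,3)] d8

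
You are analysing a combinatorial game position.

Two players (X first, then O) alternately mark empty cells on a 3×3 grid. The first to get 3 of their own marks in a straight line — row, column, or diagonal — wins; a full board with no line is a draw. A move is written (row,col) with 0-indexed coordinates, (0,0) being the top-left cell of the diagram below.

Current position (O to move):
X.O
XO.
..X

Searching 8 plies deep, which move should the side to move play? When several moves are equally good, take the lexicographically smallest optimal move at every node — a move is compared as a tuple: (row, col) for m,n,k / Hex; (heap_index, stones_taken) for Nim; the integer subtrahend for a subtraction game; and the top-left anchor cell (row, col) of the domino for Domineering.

ply 1, O at X.O/XO./..X | (0,1)=-1→XOO/XO./..X; (1,2)=-1→X.O/XOO/..X; (2,0)=+1→X.O/XO./O.X*; (2,1)=-1→X.O/XO./.OX
ply 2: X.O/XO./O.X is terminal -1 (X); from X.O/XO./..X depth 8

O's best at [X.O/XO./..X]: (2,0)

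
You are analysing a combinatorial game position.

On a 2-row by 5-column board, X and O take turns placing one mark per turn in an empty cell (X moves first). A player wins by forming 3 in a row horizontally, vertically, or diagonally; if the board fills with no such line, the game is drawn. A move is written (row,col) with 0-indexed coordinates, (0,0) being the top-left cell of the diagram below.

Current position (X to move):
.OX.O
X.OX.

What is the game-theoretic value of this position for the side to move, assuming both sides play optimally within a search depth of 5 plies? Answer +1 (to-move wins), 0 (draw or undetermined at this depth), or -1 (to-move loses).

p1 X@[.OX.O/X.OX.]: (0,0)[XOX.O/X.OX.]+0* (0,3)[.OXXO/X.OX.]+0 (1,1)[.OX.O/XXOX.]+0 (1,4)[.OX.O/X.OXX]+0
p2 O@[XOX.O/X.OX.]: (0,3)[XOXOO/X.OX.]+0* (1,1)[XOX.O/XOOX.]+0 (1,4)[XOX.O/X.OXO]+0
p3 X@[XOXOO/X.OX.]: (1,1)[XOXOO/XXOX.]+0* (1,4)[XOXOO/X.OXX]+0
p4 O@[XOXOO/XXOX.]: (1,4)[XOXOO/XXOXO]+0*
p5 X@[XOXOO/XXOXO] terminal +0; root [.OX.O/X.OX.] d5

value(.OX.O/X.OX., X) = 0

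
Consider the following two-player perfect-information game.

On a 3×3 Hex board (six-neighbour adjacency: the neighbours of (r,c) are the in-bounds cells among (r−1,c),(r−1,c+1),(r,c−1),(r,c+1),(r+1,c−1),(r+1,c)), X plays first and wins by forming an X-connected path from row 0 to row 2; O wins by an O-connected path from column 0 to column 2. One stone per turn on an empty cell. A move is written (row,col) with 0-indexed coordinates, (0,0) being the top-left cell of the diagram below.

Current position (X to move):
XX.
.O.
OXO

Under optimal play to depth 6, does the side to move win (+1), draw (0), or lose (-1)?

p1 X@[XX./.O./OXO]: (0,2)[XXX/.O./OXO]-1* (1,0)[XX./XO./OXO]-1 (1,2)[XX./.OX/OXO]-1
p2 O@[XXX/.O./OXO]: (1,0)[XXX/OO./OXO]-1 (1,2)[XXX/.OO/OXO]+1*
p3 X@[XXX/.OO/OXO] terminal -1; root [XX./.O./OXO] d6

value(XX./.O./OXO, X) = -1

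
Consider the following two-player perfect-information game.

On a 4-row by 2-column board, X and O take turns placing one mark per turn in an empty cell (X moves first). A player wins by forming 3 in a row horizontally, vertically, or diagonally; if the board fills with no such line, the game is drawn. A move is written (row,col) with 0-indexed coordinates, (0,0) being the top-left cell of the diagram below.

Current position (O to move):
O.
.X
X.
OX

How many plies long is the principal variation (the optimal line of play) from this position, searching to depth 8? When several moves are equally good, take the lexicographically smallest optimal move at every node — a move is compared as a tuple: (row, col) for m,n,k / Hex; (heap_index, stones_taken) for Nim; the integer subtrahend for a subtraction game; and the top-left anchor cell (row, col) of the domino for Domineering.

PV length from [O./.X/X./OX]: 3 plies

p1 O@[O./.X/X./OX]: (0,1)[OO/.X/X./OX]-1 (1,0)[O./OX/X./OX]-1 (2,1)[O./.X/XO/OX]+0*
p2 X@[O./.X/XO/OX]: (0,1)[OX/.X/XO/OX]+0* (1,0)[O./XX/XO/OX]+0
p3 O@[OX/.X/XO/OX]: (1,0)[OX/OX/XO/OX]+0*
p4 X@[OX/OX/XO/OX] terminal +0; root [O./.X/X./OX] d8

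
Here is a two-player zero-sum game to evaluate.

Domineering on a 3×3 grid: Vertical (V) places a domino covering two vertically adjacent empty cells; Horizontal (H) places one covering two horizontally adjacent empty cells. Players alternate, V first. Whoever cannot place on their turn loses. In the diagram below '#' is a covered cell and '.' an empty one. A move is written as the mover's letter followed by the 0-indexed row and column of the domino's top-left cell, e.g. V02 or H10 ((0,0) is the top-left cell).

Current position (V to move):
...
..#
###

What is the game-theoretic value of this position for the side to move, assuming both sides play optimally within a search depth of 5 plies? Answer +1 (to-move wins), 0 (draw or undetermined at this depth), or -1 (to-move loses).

p1 V@[.../..#/###]: V00[#../#.#/###]-1 V01[.#./.##/###]+1*
p2 H@[.#./.##/###] terminal -1; root [.../..#/###] d5

value(.../..#/###, V) = +1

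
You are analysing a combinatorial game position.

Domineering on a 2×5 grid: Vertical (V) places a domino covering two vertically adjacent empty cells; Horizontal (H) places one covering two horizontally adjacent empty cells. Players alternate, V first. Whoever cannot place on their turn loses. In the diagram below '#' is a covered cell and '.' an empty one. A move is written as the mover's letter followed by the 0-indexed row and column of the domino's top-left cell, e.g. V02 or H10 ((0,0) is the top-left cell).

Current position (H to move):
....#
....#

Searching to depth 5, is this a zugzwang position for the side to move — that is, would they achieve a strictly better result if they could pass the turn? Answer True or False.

zugzwang(....#/....#, H) = False

p1 H@[....#/....#]: H00[##..#/....#]-1 H01[.##.#/....#]+1* H02[..###/....#]-1 H10[....#/##..#]-1 H11[....#/.##.#]+1 H12[....#/..###]-1
p2 V@[.##.#/....#]: V00[###.#/#...#]-1* V03[.####/...##]-1
p3 H@[###.#/#...#]: H11[###.#/###.#]-1 H12[###.#/#.###]+1*
p4 V@[###.#/#.###] terminal -1; root [....#/....#] d5
pass branch (V moves first from the same position):
  | p1 V@[....#/....#]: V00[#...#/#...#]-1* V01[.#..#/.#..#]-1 V02[..#.#/..#.#]-1 V03[...##/...##]-1
  | p2 H@[#...#/#...#]: H01[###.#/#...#]+1* H02[#.###/#...#]+1 H11[#...#/###.#]+1 H12[#...#/#.###]+1
  | p3 V@[###.#/#...#]: V03[#####/#..##]-1*
  | p4 H@[#####/#..##]: H11[#####/#####]+1*
  | p5 V@[#####/#####] terminal -1; root [....#/....#] d5
H moving scores +1; H passing scores +1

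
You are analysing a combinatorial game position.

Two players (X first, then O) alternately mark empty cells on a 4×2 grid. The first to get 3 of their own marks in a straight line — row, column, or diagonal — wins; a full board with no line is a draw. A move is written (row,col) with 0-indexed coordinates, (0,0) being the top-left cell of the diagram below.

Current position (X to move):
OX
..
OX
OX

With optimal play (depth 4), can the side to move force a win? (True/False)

X winning at [OX/../OX/OX]: True

[OX/../OX/OX] X move#1: (1,0):+0/OX/X./OX/OX, (1,1):+1/OX/.X/OX/OX*
[OX/.X/OX/OX] end (terminal -1, O#2); searched OX/../OX/OX to 4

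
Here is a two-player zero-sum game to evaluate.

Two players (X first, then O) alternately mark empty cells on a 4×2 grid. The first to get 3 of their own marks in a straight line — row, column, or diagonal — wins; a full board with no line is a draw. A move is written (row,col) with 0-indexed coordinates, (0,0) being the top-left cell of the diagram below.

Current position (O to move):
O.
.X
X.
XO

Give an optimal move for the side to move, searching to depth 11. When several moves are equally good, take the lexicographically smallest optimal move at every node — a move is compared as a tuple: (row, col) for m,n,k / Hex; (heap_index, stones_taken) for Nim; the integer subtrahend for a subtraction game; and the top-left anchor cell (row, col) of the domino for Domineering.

O's best at [O./.X/X./XO]: (1,0)

ply 1, O at O./.X/X./XO | (0,1)=-1→OO/.X/X./XO; (1,0)=+0→O./OX/X./XO*; (2,1)=-1→O./.X/XO/XO
ply 2, X at O./OX/X./XO | (0,1)=+0→OX/OX/X./XO*; (2,1)=+0→O./OX/XX/XO
ply 3, O at OX/OX/X./XO | (2,1)=+0→OX/OX/XO/XO*
ply 4: OX/OX/XO/XO is terminal +0 (X); from O./.X/X./XO depth 11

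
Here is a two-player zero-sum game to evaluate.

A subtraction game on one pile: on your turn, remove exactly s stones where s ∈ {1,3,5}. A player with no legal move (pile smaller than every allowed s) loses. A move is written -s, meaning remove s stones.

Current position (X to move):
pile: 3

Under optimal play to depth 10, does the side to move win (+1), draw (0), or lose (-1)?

[3] X move#1: -1:+1/2*, -3:+1/0
[2] O move#2: -1:-1/1*
[1] X move#3: -1:+1/0*
[0] end (terminal -1, O#4); searched 3 to 10

value(3, X) = +1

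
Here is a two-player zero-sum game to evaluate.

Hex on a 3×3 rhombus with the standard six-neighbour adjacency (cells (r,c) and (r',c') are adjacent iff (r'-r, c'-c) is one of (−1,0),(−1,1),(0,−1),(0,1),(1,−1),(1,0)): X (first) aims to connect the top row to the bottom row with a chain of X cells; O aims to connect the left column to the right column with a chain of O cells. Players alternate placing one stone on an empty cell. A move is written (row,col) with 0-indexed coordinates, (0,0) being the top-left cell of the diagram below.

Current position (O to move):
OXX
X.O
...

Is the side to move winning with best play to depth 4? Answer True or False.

O winning at [OXX/X.O/...]: True

ply 1, O at OXX/X.O/... | (1,1)=-1→OXX/XOO/...; (2,0)=+1→OXX/X.O/O..*; (2,1)=-1→OXX/X.O/.O.; (2,2)=-1→OXX/X.O/..O
ply 2, X at OXX/X.O/O.. | (1,1)=-1→OXX/XXO/O..*; (2,1)=-1→OXX/X.O/OX.; (2,2)=-1→OXX/X.O/O.X
ply 3, O at OXX/XXO/O.. | (2,1)=+1→OXX/XXO/OO.*; (2,2)=-1→OXX/XXO/O.O
ply 4: OXX/XXO/OO. is terminal -1 (X); from OXX/X.O/... depth 4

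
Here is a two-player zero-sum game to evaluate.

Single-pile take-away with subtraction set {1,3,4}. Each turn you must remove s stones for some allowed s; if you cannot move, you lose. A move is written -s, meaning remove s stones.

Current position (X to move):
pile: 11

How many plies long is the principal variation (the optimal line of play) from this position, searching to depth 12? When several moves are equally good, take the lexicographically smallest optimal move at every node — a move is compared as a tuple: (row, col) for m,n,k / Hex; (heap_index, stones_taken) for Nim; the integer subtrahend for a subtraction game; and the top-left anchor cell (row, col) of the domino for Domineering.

ply 1, X at 11 | -1=-1→10; -3=-1→8; -4=+1→7*
ply 2, O at 7 | -1=-1→6*; -3=-1→4; -4=-1→3
ply 3, X at 6 | -1=-1→5; -3=-1→3; -4=+1→2*
ply 4, O at 2 | -1=-1→1*
ply 5, X at 1 | -1=+1→0*
ply 6: 0 is terminal -1 (O); from 11 depth 12

PV length from [11]: 5 plies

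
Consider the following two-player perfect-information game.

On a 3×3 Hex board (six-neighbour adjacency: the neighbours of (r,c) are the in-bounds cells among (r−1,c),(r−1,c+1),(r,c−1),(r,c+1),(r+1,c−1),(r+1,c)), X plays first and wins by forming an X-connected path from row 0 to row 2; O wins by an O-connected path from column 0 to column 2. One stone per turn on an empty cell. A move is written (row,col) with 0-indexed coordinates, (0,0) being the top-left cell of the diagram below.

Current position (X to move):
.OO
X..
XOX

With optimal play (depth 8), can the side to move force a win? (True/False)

X winning at [.OO/X../XOX]: True

ply 1, X at .OO/X../XOX | (0,0)=+1→XOO/X../XOX*; (1,1)=-1→.OO/XX./XOX; (1,2)=-1→.OO/X.X/XOX
ply 2: XOO/X../XOX is terminal -1 (O); from .OO/X../XOX depth 8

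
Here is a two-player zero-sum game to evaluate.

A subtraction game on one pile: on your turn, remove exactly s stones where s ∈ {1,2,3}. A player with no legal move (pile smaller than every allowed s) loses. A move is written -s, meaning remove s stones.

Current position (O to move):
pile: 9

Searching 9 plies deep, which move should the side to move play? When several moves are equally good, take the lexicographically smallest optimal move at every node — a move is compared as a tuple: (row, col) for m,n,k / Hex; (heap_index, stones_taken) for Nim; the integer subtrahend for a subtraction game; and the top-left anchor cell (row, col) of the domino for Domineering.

ply 1, O at 9 | -1=+1→8*; -2=-1→7; -3=-1→6
ply 2, X at 8 | -1=-1→7*; -2=-1→6; -3=-1→5
ply 3, O at 7 | -1=-1→6; -2=-1→5; -3=+1→4*
ply 4, X at 4 | -1=-1→3*; -2=-1→2; -3=-1→1
ply 5, O at 3 | -1=-1→2; -2=-1→1; -3=+1→0*
ply 6: 0 is terminal -1 (X); from 9 depth 9

O's best at [9]: -1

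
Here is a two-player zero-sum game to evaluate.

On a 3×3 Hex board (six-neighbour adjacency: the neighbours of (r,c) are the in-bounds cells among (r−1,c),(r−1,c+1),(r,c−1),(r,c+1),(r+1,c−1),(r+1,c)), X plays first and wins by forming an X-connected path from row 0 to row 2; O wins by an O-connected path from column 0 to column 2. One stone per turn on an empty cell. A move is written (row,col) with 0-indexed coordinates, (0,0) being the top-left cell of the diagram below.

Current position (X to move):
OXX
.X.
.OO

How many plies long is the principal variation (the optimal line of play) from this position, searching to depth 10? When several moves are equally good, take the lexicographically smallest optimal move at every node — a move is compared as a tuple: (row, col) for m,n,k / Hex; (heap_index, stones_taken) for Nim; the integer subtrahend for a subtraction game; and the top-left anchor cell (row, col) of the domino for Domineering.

[OXX/.X./.OO] X move#1: (1,0):-1/OXX/XX./.OO, (1,2):-1/OXX/.XX/.OO, (2,0):+1/OXX/.X./XOO*
[OXX/.X./XOO] end (terminal -1, O#2); searched OXX/.X./.OO to 10

PV length from [OXX/.X./.OO]: 1 ply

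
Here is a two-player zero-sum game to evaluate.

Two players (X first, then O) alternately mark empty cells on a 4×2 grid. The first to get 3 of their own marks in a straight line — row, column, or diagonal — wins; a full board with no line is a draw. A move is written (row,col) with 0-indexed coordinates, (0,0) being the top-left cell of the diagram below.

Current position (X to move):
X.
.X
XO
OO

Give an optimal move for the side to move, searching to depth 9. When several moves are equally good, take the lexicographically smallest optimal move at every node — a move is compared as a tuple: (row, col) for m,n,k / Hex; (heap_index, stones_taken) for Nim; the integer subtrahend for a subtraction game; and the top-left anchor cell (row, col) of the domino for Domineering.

X's best at [X./.X/XO/OO]: (1,0)

ply 1, X at X./.X/XO/OO | (0,1)=+0→XX/.X/XO/OO; (1,0)=+1→X./XX/XO/OO*
ply 2: X./XX/XO/OO is terminal -1 (O); from X./.X/XO/OO depth 9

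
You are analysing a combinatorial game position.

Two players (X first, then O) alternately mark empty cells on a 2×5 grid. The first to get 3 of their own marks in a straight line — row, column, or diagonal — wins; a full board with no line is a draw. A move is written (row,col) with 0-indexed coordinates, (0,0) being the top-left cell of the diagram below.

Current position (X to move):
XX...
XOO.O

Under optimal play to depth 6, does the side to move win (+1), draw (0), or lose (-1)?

p1 X@[XX.../XOO.O]: (0,2)[XXX../XOO.O]+1* (0,3)[XX.X./XOO.O]-1 (0,4)[XX..X/XOO.O]-1 (1,3)[XX.../XOOXO]+0
p2 O@[XXX../XOO.O] terminal -1; root [XX.../XOO.O] d6

value(XX.../XOO.O, X) = +1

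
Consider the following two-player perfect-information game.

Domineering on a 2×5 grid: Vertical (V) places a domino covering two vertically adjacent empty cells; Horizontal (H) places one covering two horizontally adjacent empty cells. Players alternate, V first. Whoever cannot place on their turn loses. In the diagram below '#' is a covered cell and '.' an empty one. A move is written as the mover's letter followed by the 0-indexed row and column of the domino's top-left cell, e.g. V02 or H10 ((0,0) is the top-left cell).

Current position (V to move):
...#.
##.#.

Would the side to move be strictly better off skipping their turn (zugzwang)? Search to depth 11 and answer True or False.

[...#./##.#.] V move#1: V02:+1/..##./####.*, V04:-1/...##/##.##
[..##./####.] H move#2: H00:-1/####./####.*
[####./####.] V move#3: V04:+1/#####/#####*
[#####/#####] end (terminal -1, H#4); searched ...#./##.#. to 11
pass branch (H moves first from the same position):
  | [...#./##.#.] H move#1: H00:-1/##.#./##.#.*, H01:-1/.###./##.#.
  | [##.#./##.#.] V move#2: V02:+1/####./####.*, V04:+1/##.##/##.##
  | [####./####.] end (terminal -1, H#3); searched ...#./##.#. to 11
V moving scores +1; V passing scores +1

zugzwang(...#./##.#., V) = False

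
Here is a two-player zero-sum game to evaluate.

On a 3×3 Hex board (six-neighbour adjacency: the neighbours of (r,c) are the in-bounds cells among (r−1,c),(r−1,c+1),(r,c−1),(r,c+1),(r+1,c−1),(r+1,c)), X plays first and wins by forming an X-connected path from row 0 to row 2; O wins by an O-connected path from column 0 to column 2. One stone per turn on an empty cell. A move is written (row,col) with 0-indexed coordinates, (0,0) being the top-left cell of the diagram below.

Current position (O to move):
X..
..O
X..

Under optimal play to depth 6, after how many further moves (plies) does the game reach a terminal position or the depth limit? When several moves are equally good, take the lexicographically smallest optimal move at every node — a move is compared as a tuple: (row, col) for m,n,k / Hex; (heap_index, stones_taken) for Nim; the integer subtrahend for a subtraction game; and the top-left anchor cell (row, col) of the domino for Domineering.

ply 1, O at X../..O/X.. | (0,1)=-1→XO./..O/X..*; (0,2)=-1→X.O/..O/X..; (1,0)=-1→X../O.O/X..; (1,1)=-1→X../.OO/X..; (2,1)=-1→X../..O/XO.; (2,2)=-1→X../..O/X.O
ply 2, X at XO./..O/X.. | (0,2)=+1→XOX/..O/X..*; (1,0)=+1→XO./X.O/X..; (1,1)=+1→XO./.XO/X..; (2,1)=-1→XO./..O/XX.; (2,2)=-1→XO./..O/X.X
ply 3, O at XOX/..O/X.. | (1,0)=-1→XOX/O.O/X..*; (1,1)=-1→XOX/.OO/X..; (2,1)=-1→XOX/..O/XO.; (2,2)=-1→XOX/..O/X.O
ply 4, X at XOX/O.O/X.. | (1,1)=+1→XOX/OXO/X..*; (2,1)=-1→XOX/O.O/XX.; (2,2)=-1→XOX/O.O/X.X
ply 5: XOX/OXO/X.. is terminal -1 (O); from X../..O/X.. depth 6

PV length from [X../..O/X..]: 4 plies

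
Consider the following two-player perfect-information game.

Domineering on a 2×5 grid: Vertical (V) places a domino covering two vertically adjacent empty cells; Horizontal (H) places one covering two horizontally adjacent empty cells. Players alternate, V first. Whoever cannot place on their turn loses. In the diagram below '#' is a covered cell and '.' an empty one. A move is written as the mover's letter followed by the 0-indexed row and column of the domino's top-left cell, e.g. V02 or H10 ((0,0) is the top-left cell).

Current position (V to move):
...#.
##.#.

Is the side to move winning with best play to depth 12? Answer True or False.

p1 V@[...#./##.#.]: V02[..##./####.]+1* V04[...##/##.##]-1
p2 H@[..##./####.]: H00[####./####.]-1*
p3 V@[####./####.]: V04[#####/#####]+1*
p4 H@[#####/#####] terminal -1; root [...#./##.#.] d12

V winning at [...#./##.#.]: True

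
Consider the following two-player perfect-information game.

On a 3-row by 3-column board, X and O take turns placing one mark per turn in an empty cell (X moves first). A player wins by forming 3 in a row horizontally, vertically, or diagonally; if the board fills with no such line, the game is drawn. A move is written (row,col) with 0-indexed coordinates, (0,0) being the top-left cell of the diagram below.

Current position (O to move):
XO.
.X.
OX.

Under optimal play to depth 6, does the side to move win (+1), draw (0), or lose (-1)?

ply 1, O at XO./.X./OX. | (0,2)=-1→XOO/.X./OX.; (1,0)=-1→XO./OX./OX.; (1,2)=-1→XO./.XO/OX.; (2,2)=+0→XO./.X./OXO*
ply 2, X at XO./.X./OXO | (0,2)=+0→XOX/.X./OXO*; (1,0)=+0→XO./XX./OXO; (1,2)=+0→XO./.XX/OXO
ply 3, O at XOX/.X./OXO | (1,0)=+0→XOX/OX./OXO*; (1,2)=+0→XOX/.XO/OXO
ply 4, X at XOX/OX./OXO | (1,2)=+0→XOX/OXX/OXO*
ply 5: XOX/OXX/OXO is terminal +0 (O); from XO./.X./OX. depth 6

value(XO./.X./OX., O) = 0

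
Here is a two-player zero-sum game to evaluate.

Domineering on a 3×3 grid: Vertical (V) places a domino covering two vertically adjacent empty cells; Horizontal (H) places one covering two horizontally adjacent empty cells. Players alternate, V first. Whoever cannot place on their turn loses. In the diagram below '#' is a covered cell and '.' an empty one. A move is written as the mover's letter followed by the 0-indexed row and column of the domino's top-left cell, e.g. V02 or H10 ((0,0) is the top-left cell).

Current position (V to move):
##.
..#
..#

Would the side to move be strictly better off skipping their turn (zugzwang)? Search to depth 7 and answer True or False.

zugzwang(##./..#/..#, V) = False

p1 V@[##./..#/..#]: V10[##./#.#/#.#]+1* V11[##./.##/.##]+1
p2 H@[##./#.#/#.#] terminal -1; root [##./..#/..#] d7
pass branch (H moves first from the same position):
  | p1 H@[##./..#/..#]: H10[##./###/..#]+1* H20[##./..#/###]+1
  | p2 V@[##./###/..#] terminal -1; root [##./..#/..#] d7
V moving scores +1; V passing scores -1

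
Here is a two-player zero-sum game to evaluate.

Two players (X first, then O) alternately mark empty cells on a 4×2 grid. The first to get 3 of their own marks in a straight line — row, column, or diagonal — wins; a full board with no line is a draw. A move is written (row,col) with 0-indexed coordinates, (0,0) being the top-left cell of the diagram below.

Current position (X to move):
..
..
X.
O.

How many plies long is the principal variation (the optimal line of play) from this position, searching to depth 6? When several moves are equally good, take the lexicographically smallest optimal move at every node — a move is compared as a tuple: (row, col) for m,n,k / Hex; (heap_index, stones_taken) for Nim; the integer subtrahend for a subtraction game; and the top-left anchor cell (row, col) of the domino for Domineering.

p1 X@[../../X./O.]: (0,0)[X./../X./O.]+0* (0,1)[.X/../X./O.]+0 (1,0)[../X./X./O.]+0 (1,1)[../.X/X./O.]+0 (2,1)[../../XX/O.]+0 (3,1)[../../X./OX]+0
p2 O@[X./../X./O.]: (0,1)[XO/../X./O.]-1 (1,0)[X./O./X./O.]+0* (1,1)[X./.O/X./O.]-1 (2,1)[X./../XO/O.]-1 (3,1)[X./../X./OO]-1
p3 X@[X./O./X./O.]: (0,1)[XX/O./X./O.]+0* (1,1)[X./OX/X./O.]+0 (2,1)[X./O./XX/O.]+0 (3,1)[X./O./X./OX]+0
p4 O@[XX/O./X./O.]: (1,1)[XX/OO/X./O.]+0* (2,1)[XX/O./XO/O.]+0 (3,1)[XX/O./X./OO]+0
p5 X@[XX/OO/X./O.]: (2,1)[XX/OO/XX/O.]+0* (3,1)[XX/OO/X./OX]+0
p6 O@[XX/OO/XX/O.]: (3,1)[XX/OO/XX/OO]+0*
p7 X@[XX/OO/XX/OO] terminal +0; root [../../X./O.] d6

PV length from [../../X./O.]: 6 plies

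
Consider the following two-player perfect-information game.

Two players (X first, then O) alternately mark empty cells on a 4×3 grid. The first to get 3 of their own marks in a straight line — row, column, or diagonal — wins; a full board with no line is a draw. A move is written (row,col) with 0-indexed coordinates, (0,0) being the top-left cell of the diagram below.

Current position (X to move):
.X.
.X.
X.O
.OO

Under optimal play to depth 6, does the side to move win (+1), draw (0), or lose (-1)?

ply 1, X at .X./.X./X.O/.OO | (0,0)=-1→XX./.X./X.O/.OO; (0,2)=+1→.XX/.X./X.O/.OO*; (1,0)=-1→.X./XX./X.O/.OO; (1,2)=-1→.X./.XX/X.O/.OO; (2,1)=+1→.X./.X./XXO/.OO; (3,0)=-1→.X./.X./X.O/XOO
ply 2: .XX/.X./X.O/.OO is terminal -1 (O); from .X./.X./X.O/.OO depth 6

value(.X./.X./X.O/.OO, X) = +1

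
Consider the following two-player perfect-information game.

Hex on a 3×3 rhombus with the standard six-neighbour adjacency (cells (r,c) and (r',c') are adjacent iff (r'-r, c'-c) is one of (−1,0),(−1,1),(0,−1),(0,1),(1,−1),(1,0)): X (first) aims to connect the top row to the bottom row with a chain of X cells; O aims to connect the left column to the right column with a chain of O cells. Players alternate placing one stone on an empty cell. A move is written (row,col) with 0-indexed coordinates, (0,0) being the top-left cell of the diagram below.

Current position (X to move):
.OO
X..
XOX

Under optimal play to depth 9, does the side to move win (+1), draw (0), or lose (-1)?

p1 X@[.OO/X../XOX]: (0,0)[XOO/X../XOX]+1* (1,1)[.OO/XX./XOX]-1 (1,2)[.OO/X.X/XOX]-1
p2 O@[XOO/X../XOX] terminal -1; root [.OO/X../XOX] d9

value(.OO/X../XOX, X) = +1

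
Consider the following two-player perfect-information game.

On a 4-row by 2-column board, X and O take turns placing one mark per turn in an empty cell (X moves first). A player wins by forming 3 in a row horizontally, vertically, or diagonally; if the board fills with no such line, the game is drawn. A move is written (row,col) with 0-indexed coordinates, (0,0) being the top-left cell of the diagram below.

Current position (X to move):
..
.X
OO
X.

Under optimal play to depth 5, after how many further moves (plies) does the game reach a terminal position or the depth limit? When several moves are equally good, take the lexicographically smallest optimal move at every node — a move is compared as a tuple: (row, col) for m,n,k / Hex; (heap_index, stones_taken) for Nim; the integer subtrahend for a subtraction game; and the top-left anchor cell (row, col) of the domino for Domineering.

[../.X/OO/X.] X move#1: (0,0):+0/X./.X/OO/X.*, (0,1):+0/.X/.X/OO/X., (1,0):+0/../XX/OO/X., (3,1):+0/../.X/OO/XX
[X./.X/OO/X.] O move#2: (0,1):+0/XO/.X/OO/X.*, (1,0):+0/X./OX/OO/X., (3,1):+0/X./.X/OO/XO
[XO/.X/OO/X.] X move#3: (1,0):+0/XO/XX/OO/X.*, (3,1):+0/XO/.X/OO/XX
[XO/XX/OO/X.] O move#4: (3,1):+0/XO/XX/OO/XO*
[XO/XX/OO/XO] end (terminal +0, X#5); searched ../.X/OO/X. to 5

PV length from [../.X/OO/X.]: 4 plies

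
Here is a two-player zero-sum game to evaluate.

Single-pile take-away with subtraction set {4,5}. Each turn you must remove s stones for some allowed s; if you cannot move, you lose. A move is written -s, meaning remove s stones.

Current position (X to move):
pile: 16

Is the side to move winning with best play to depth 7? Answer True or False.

X winning at [16]: True

[16] X move#1: -4:+1/12*, -5:+1/11
[12] O move#2: -4:-1/8*, -5:-1/7
[8] X move#3: -4:-1/4, -5:+1/3*
[3] end (terminal -1, O#4); searched 16 to 7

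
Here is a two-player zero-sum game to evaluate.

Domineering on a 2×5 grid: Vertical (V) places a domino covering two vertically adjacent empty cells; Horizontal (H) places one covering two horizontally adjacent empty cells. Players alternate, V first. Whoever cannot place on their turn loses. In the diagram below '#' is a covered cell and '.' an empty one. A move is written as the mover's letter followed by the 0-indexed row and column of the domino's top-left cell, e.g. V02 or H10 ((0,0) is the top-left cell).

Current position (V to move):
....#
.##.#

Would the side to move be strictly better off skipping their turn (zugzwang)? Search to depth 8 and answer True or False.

zugzwang(....#/.##.#, V) = True

ply 1, V at ....#/.##.# | V00=-1→#...#/###.#*; V03=-1→...##/.####
ply 2, H at #...#/###.# | H01=-1→###.#/###.#; H02=+1→#.###/###.#*
ply 3: #.###/###.# is terminal -1 (V); from ....#/.##.# depth 8
if V skipped the turn, H would face:
~ ply 1, H at ....#/.##.# | H00=-1→##..#/.##.#*; H01=-1→.##.#/.##.#; H02=-1→..###/.##.#
~ ply 2, V at ##..#/.##.# | V03=+1→##.##/.####*
~ ply 3: ##.##/.#### is terminal -1 (H); from ....#/.##.# depth 8
compare (V): move=-1 vs pass=+1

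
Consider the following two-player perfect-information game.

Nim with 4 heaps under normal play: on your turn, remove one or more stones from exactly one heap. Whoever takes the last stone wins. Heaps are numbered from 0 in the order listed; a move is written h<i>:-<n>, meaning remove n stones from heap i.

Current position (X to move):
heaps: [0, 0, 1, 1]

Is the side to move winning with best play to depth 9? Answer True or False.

ply 1, X at (0,0,1,1) | h2:-1=-1→(0,0,0,1)*; h3:-1=-1→(0,0,1,0)
ply 2, O at (0,0,0,1) | h3:-1=+1→(0,0,0,0)*
ply 3: (0,0,0,0) is terminal -1 (X); from (0,0,1,1) depth 9

X winning at [(0,0,1,1)]: False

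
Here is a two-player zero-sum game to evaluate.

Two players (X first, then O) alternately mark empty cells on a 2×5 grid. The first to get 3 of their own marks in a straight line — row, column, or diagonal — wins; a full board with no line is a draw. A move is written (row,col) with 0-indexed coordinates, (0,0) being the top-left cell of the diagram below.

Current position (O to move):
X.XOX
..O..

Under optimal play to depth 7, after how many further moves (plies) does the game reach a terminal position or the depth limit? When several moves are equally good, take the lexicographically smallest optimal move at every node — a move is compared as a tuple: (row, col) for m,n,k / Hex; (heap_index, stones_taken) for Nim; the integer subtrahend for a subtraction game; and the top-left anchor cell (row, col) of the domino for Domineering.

PV length from [X.XOX/..O..]: 5 plies

p1 O@[X.XOX/..O..]: (0,1)[XOXOX/..O..]+0* (1,0)[X.XOX/O.O..]-1 (1,1)[X.XOX/.OO..]-1 (1,3)[X.XOX/..OO.]-1 (1,4)[X.XOX/..O.O]-1
p2 X@[XOXOX/..O..]: (1,0)[XOXOX/X.O..]-1 (1,1)[XOXOX/.XO..]+0* (1,3)[XOXOX/..OX.]+0 (1,4)[XOXOX/..O.X]-1
p3 O@[XOXOX/.XO..]: (1,0)[XOXOX/OXO..]+0* (1,3)[XOXOX/.XOO.]+0 (1,4)[XOXOX/.XO.O]+0
p4 X@[XOXOX/OXO..]: (1,3)[XOXOX/OXOX.]+0* (1,4)[XOXOX/OXO.X]+0
p5 O@[XOXOX/OXOX.]: (1,4)[XOXOX/OXOXO]+0*
p6 X@[XOXOX/OXOXO] terminal +0; root [X.XOX/..O..] d7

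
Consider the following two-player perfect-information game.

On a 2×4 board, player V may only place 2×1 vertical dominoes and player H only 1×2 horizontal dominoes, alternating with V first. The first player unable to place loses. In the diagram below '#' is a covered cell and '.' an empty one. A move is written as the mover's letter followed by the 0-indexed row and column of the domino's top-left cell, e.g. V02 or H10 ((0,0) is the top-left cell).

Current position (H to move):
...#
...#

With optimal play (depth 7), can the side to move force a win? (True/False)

ply 1, H at ...#/...# | H00=+1→##.#/...#*; H01=+1→.###/...#; H10=+1→...#/##.#; H11=+1→...#/.###
ply 2, V at ##.#/...# | V02=-1→####/..##*
ply 3, H at ####/..## | H10=+1→####/####*
ply 4: ####/#### is terminal -1 (V); from ...#/...# depth 7

H winning at [...#/...#]: True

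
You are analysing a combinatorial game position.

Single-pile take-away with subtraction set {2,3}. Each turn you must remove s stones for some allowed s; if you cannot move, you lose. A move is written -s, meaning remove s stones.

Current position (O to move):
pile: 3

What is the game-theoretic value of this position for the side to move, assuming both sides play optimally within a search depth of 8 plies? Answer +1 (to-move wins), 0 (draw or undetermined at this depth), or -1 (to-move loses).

p1 O@[3]: -2[1]+1* -3[0]+1
p2 X@[1] terminal -1; root [3] d8

value(3, O) = +1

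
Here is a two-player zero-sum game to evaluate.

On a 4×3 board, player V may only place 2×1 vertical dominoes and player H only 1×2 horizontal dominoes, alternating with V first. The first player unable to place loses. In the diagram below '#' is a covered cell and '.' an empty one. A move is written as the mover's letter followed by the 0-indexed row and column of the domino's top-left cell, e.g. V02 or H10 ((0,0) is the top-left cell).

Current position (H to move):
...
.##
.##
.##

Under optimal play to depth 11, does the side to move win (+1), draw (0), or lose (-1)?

value(.../.##/.##/.##, H) = -1

ply 1, H at .../.##/.##/.## | H00=-1→##./.##/.##/.##*; H01=-1→.##/.##/.##/.##
ply 2, V at ##./.##/.##/.## | V10=+1→##./###/###/.##*; V20=+1→##./.##/###/###
ply 3: ##./###/###/.## is terminal -1 (H); from .../.##/.##/.## depth 11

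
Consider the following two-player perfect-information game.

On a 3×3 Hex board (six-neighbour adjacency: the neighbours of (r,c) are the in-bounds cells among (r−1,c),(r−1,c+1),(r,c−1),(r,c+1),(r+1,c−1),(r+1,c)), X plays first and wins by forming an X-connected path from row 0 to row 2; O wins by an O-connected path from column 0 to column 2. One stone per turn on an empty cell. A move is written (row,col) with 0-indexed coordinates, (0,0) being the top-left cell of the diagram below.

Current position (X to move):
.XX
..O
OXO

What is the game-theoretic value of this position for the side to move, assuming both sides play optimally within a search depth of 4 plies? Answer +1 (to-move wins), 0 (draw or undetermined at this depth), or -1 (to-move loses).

[.XX/..O/OXO] X move#1: (0,0):-1/XXX/..O/OXO, (1,0):-1/.XX/X.O/OXO, (1,1):+1/.XX/.XO/OXO*
[.XX/.XO/OXO] end (terminal -1, O#2); searched .XX/..O/OXO to 4

value(.XX/..O/OXO, X) = +1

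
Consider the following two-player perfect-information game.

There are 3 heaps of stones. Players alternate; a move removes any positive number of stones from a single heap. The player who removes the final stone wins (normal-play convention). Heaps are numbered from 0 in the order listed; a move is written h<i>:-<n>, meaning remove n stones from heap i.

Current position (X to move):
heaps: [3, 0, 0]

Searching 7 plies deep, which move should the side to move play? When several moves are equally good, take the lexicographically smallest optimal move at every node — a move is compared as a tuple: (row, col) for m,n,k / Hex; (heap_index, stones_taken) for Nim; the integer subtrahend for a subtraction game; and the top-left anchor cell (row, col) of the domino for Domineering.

[(3,0,0)] X move#1: h0:-1:-1/(2,0,0), h0:-2:-1/(1,0,0), h0:-3:+1/(0,0,0)*
[(0,0,0)] end (terminal -1, O#2); searched (3,0,0) to 7

X's best at [(3,0,0)]: h0:-3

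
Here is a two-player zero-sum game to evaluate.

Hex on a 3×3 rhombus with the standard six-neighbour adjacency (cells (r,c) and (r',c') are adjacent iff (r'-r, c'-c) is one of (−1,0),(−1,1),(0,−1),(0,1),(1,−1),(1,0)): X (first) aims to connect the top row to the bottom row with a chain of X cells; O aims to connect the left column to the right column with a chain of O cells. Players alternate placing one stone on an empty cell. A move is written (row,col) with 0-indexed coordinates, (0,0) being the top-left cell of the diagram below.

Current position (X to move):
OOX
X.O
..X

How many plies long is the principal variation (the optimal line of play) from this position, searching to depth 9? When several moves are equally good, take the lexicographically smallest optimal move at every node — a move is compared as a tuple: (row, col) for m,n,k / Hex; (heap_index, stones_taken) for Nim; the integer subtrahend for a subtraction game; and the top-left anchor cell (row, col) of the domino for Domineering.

[OOX/X.O/..X] X move#1: (1,1):+1/OOX/XXO/..X*, (2,0):-1/OOX/X.O/X.X, (2,1):-1/OOX/X.O/.XX
[OOX/XXO/..X] O move#2: (2,0):-1/OOX/XXO/O.X*, (2,1):-1/OOX/XXO/.OX
[OOX/XXO/O.X] X move#3: (2,1):+1/OOX/XXO/OXX*
[OOX/XXO/OXX] end (terminal -1, O#4); searched OOX/X.O/..X to 9

PV length from [OOX/X.O/..X]: 3 plies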